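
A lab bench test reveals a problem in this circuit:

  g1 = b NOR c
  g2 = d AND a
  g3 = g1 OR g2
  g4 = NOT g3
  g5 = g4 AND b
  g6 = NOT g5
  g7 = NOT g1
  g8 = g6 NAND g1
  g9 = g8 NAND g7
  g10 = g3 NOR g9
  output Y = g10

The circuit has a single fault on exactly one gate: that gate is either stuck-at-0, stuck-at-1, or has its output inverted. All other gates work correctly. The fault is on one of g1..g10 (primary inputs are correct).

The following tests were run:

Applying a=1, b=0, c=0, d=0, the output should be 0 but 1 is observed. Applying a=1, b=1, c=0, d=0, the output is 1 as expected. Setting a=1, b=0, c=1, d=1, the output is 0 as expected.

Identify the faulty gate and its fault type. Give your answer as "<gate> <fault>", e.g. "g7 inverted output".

Fault-free values for test 1 (a=1, b=0, c=0, d=0): g1=1, g2=0, g3=1, g4=0, g5=0, g6=1, g7=0, g8=0, g9=1, g10=0, giving Y=0. Observed 1.
Test 1: faults giving observed 1 are {g1 stuck-at-0, g1 inverted output, g10 stuck-at-1, g10 inverted output}.
Test 2 (a=1, b=1, c=0, d=0): fault-free g1=0, g2=0, g3=0, g4=1, g5=1, g6=0, g7=1, g8=1, g9=0, g10=1 → 1; observed 1. Eliminates g1 inverted output, g10 inverted output.
Test 3 (a=1, b=0, c=1, d=1): fault-free g1=0, g2=1, g3=1, g4=0, g5=0, g6=1, g7=1, g8=1, g9=0, g10=0 → 0; observed 0. Eliminates g10 stuck-at-1.
Only g1 stuck-at-0 is consistent with every test.

g1 stuck-at-0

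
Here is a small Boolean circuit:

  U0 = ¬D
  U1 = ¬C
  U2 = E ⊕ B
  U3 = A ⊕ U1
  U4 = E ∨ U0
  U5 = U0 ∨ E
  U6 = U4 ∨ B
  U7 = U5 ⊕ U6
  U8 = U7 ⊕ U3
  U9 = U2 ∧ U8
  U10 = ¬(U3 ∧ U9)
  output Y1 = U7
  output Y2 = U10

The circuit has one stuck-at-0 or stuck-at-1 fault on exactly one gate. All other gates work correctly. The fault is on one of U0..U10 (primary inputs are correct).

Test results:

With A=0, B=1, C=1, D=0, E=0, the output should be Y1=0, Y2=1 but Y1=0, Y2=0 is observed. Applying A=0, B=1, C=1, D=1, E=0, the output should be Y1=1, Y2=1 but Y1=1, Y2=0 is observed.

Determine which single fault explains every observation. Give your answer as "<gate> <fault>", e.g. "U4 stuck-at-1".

Fault-free values for test 1 (A=0, B=1, C=1, D=0, E=0): U0=1, U1=0, U2=1, U3=0, U4=1, U5=1, U6=1, U7=0, U8=0, U9=0, U10=1, giving Y1=0, Y2=1. Observed Y1=0, Y2=0.
Test 1: faults giving observed Y1=0, Y2=0 are {U1 stuck-at-1, U3 stuck-at-1, U10 stuck-at-0}.
Test 2 (A=0, B=1, C=1, D=1, E=0): fault-free U0=0, U1=0, U2=1, U3=0, U4=0, U5=0, U6=1, U7=1, U8=1, U9=1, U10=1 → Y1=1, Y2=1; observed Y1=1, Y2=0. Eliminates U1 stuck-at-1, U3 stuck-at-1.
Only U10 stuck-at-0 is consistent with every test.

U10 stuck-at-0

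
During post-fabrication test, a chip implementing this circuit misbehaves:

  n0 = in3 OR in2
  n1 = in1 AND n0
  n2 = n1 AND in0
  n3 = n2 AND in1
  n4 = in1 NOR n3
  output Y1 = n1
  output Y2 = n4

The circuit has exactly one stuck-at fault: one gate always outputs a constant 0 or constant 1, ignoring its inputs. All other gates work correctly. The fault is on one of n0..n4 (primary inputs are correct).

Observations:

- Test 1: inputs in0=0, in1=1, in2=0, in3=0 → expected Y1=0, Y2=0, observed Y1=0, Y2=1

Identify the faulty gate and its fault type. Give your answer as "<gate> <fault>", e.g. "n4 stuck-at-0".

Fault-free values for test 1 (in0=0, in1=1, in2=0, in3=0): n0=0, n1=0, n2=0, n3=0, n4=0, giving Y1=0, Y2=0. Observed Y1=0, Y2=1.
Test 1: faults giving observed Y1=0, Y2=1 are {n4 stuck-at-1}.
Only n4 stuck-at-1 is consistent with every test.

n4 stuck-at-1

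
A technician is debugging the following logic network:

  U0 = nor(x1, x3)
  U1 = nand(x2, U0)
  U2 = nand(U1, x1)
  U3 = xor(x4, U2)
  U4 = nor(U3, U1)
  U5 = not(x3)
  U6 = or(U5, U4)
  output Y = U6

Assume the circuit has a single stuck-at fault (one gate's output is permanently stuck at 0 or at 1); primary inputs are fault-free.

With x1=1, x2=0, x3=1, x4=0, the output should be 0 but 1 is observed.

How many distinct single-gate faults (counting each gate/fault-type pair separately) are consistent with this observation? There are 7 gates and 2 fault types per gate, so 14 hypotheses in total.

3

Fault-free: U0=0, U1=1, U2=0, U3=0, U4=0, U5=0, U6=0 → 0. Observed 1.
  U0 stuck-at-0: output 0 ✗
  U0 stuck-at-1: output 0 ✗
  U1 stuck-at-0: output 0 ✗
  U1 stuck-at-1: output 0 ✗
  U2 stuck-at-0: output 0 ✗
  U2 stuck-at-1: output 0 ✗
  U3 stuck-at-0: output 0 ✗
  U3 stuck-at-1: output 0 ✗
  U4 stuck-at-0: output 0 ✗
  U4 stuck-at-1: output 1 ✓
  U5 stuck-at-0: output 0 ✗
  U5 stuck-at-1: output 1 ✓
  U6 stuck-at-0: output 0 ✗
  U6 stuck-at-1: output 1 ✓
Consistent faults: {U4 stuck-at-1, U5 stuck-at-1, U6 stuck-at-1} — 3 in all.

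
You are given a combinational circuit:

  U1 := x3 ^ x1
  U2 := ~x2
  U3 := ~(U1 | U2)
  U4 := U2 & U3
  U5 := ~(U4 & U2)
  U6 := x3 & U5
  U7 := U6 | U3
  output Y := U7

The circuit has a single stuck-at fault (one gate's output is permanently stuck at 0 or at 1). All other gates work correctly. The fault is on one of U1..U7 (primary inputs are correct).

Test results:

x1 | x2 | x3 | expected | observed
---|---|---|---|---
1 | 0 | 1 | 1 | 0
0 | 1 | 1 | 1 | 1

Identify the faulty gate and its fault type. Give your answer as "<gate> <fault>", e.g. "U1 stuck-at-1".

Fault-free values for test 1 (x1=1, x2=0, x3=1): U1=0, U2=1, U3=0, U4=0, U5=1, U6=1, U7=1, giving Y=1. Observed 0.
Test 1: faults giving observed 0 are {U4 stuck-at-1, U5 stuck-at-0, U6 stuck-at-0, U7 stuck-at-0}.
Test 2 (x1=0, x2=1, x3=1): fault-free U1=1, U2=0, U3=0, U4=0, U5=1, U6=1, U7=1 → 1; observed 1. Eliminates U5 stuck-at-0, U6 stuck-at-0, U7 stuck-at-0.
Only U4 stuck-at-1 is consistent with every test.

U4 stuck-at-1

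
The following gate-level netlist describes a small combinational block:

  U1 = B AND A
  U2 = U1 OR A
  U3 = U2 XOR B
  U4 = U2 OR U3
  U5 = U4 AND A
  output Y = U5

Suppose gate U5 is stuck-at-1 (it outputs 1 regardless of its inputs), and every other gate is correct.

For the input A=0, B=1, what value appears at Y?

Propagate with U5 forced: U1=0, U2=0, U3=1, U4=1, U5=1 [stuck-at-1].
So Y = 1. (Without the fault it would be 0.)

1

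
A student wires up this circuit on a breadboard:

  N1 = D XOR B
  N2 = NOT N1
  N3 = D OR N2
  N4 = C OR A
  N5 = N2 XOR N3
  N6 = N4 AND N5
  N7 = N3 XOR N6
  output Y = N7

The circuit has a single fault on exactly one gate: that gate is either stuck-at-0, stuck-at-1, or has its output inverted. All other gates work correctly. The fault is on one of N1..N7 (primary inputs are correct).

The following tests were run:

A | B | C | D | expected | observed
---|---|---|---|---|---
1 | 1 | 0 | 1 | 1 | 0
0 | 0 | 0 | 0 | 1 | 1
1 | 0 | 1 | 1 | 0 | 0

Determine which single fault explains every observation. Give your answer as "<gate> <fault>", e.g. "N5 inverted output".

N5 stuck-at-1

Fault-free values for test 1 (A=1, B=1, C=0, D=1): N1=0, N2=1, N3=1, N4=1, N5=0, N6=0, N7=1, giving Y=1. Observed 0.
Test 1: faults giving observed 0 are {N1 stuck-at-1, N1 inverted output, N2 stuck-at-0, N2 inverted output, N5 stuck-at-1, N5 inverted output, N6 stuck-at-1, N6 inverted output, N7 stuck-at-0, N7 inverted output}.
Test 2 (A=0, B=0, C=0, D=0): fault-free N1=0, N2=1, N3=1, N4=0, N5=0, N6=0, N7=1 → 1; observed 1. Eliminates N1 stuck-at-1, N1 inverted output, N2 stuck-at-0, N2 inverted output, N6 stuck-at-1, N6 inverted output, N7 stuck-at-0, N7 inverted output.
Test 3 (A=1, B=0, C=1, D=1): fault-free N1=1, N2=0, N3=1, N4=1, N5=1, N6=1, N7=0 → 0; observed 0. Eliminates N5 inverted output.
Only N5 stuck-at-1 is consistent with every test.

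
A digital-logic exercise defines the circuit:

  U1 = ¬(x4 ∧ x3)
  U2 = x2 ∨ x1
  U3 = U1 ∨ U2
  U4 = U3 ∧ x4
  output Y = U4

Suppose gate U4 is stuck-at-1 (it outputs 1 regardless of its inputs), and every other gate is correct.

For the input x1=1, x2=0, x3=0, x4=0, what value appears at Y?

Propagate with U4 forced: U1=1, U2=1, U3=1, U4=1 [stuck-at-1].
So Y = 1. (Without the fault it would be 0.)

1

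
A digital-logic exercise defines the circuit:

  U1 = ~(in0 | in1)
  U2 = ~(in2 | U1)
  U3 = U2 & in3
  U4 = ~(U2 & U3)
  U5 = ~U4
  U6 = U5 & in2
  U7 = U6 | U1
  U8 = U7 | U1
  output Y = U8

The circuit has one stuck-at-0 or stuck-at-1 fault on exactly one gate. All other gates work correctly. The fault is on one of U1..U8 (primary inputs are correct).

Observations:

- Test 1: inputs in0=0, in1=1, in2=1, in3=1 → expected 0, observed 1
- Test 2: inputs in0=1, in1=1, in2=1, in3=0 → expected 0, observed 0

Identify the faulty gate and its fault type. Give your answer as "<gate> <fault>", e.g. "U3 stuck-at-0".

Fault-free values for test 1 (in0=0, in1=1, in2=1, in3=1): U1=0, U2=0, U3=0, U4=1, U5=0, U6=0, U7=0, U8=0, giving Y=0. Observed 1.
Test 1: faults giving observed 1 are {U1 stuck-at-1, U2 stuck-at-1, U4 stuck-at-0, U5 stuck-at-1, U6 stuck-at-1, U7 stuck-at-1, U8 stuck-at-1}.
Test 2 (in0=1, in1=1, in2=1, in3=0): fault-free U1=0, U2=0, U3=0, U4=1, U5=0, U6=0, U7=0, U8=0 → 0; observed 0. Eliminates U1 stuck-at-1, U4 stuck-at-0, U5 stuck-at-1, U6 stuck-at-1, U7 stuck-at-1, U8 stuck-at-1.
Only U2 stuck-at-1 is consistent with every test.

U2 stuck-at-1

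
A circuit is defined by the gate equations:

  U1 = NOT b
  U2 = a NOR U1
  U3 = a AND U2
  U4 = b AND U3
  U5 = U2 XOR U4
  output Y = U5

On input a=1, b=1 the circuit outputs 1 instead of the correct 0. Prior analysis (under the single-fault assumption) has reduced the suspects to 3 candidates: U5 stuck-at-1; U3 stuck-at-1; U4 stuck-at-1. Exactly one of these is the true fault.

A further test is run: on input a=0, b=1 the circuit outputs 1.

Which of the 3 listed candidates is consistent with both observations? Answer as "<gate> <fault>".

U5 stuck-at-1

Evaluate each candidate on input a=0, b=1:
  U5 stuck-at-1: U1=0, U2=1, U3=0, U4=0, U5=1 [stuck-at-1] → 1 — matches
  U3 stuck-at-1: U1=0, U2=1, U3=1 [stuck-at-1], U4=1, U5=0 → 0 — eliminated
  U4 stuck-at-1: U1=0, U2=1, U3=0, U4=1 [stuck-at-1], U5=0 → 0 — eliminated
Only U5 stuck-at-1 reproduces the observed 1.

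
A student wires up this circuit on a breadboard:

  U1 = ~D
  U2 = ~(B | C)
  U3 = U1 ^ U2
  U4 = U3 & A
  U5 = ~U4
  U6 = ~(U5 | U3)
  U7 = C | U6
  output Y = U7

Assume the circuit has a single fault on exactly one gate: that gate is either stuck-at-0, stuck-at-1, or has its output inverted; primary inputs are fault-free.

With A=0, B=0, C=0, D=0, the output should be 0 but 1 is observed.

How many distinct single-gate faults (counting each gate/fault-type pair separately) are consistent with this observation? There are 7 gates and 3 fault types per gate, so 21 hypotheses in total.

8

Fault-free: U1=1, U2=1, U3=0, U4=0, U5=1, U6=0, U7=0 → 0. Observed 1.
  U1: none of the 3 fault types match ✗
  U2: none of the 3 fault types match ✗
  U3: none of the 3 fault types match ✗
  U4: stuck-at-1, inverted output ✓; others ✗
  U5: stuck-at-0, inverted output ✓; others ✗
  U6: stuck-at-1, inverted output ✓; others ✗
  U7: stuck-at-1, inverted output ✓; others ✗
Consistent faults: {U4 stuck-at-1, U4 inverted output, U5 stuck-at-0, U5 inverted output, U6 stuck-at-1, U6 inverted output, U7 stuck-at-1, U7 inverted output} — 8 in all.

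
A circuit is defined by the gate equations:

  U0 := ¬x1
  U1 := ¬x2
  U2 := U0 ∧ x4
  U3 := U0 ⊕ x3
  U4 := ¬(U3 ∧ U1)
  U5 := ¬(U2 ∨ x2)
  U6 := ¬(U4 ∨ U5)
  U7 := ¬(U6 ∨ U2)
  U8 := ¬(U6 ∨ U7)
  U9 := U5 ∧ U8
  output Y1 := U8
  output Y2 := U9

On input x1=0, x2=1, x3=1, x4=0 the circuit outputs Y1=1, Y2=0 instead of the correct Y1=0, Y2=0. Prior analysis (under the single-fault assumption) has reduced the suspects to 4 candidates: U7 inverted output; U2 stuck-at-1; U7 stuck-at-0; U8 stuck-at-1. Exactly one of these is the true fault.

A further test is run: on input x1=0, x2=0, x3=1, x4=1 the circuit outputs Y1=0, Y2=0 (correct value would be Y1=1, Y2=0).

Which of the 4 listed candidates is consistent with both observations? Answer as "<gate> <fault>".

Evaluate each candidate on input x1=0, x2=0, x3=1, x4=1:
  U7 inverted output: U0=1, U1=1, U2=1, U3=0, U4=1, U5=0, U6=0, U7=1 [inverted output], U8=0, U9=0 → Y1=0, Y2=0 — matches
  U2 stuck-at-1: U0=1, U1=1, U2=1 [stuck-at-1], U3=0, U4=1, U5=0, U6=0, U7=0, U8=1, U9=0 → Y1=1, Y2=0 — eliminated
  U7 stuck-at-0: U0=1, U1=1, U2=1, U3=0, U4=1, U5=0, U6=0, U7=0 [stuck-at-0], U8=1, U9=0 → Y1=1, Y2=0 — eliminated
  U8 stuck-at-1: U0=1, U1=1, U2=1, U3=0, U4=1, U5=0, U6=0, U7=0, U8=1 [stuck-at-1], U9=0 → Y1=1, Y2=0 — eliminated
Only U7 inverted output reproduces the observed Y1=0, Y2=0.

U7 inverted output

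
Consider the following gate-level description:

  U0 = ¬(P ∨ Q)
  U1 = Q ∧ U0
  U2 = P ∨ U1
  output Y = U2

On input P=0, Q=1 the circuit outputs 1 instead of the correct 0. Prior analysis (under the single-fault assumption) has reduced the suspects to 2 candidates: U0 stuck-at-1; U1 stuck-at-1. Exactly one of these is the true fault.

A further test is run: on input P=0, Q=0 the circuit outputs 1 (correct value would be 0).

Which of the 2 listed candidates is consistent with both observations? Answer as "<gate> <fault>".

U1 stuck-at-1

Evaluate each candidate on input P=0, Q=0:
  U0 stuck-at-1: U0=1 [stuck-at-1], U1=0, U2=0 → 0 — eliminated
  U1 stuck-at-1: U0=1, U1=1 [stuck-at-1], U2=1 → 1 — matches
Only U1 stuck-at-1 reproduces the observed 1.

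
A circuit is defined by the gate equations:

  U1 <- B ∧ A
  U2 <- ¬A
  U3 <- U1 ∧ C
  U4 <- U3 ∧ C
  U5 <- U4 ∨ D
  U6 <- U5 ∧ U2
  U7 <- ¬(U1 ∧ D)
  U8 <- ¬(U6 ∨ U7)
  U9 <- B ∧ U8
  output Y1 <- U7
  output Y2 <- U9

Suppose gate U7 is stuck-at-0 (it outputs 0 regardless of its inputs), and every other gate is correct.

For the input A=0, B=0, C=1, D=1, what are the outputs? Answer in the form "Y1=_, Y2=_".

Y1=0, Y2=0

Propagate with U7 forced: U1=0, U2=1, U3=0, U4=0, U5=1, U6=1, U7=0 [stuck-at-0], U8=0, U9=0.
So the outputs are Y1=0, Y2=0. (Without the fault they would be Y1=1, Y2=0.)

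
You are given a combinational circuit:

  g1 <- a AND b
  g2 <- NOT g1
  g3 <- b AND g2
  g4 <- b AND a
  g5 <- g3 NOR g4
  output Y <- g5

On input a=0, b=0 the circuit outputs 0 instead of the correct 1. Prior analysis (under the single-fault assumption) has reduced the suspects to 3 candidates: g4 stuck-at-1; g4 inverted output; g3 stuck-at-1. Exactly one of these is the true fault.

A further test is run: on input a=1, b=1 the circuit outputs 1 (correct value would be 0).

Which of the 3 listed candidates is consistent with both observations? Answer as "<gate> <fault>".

Evaluate each candidate on input a=1, b=1:
  g4 stuck-at-1: g1=1, g2=0, g3=0, g4=1 [stuck-at-1], g5=0 → 0 — eliminated
  g4 inverted output: g1=1, g2=0, g3=0, g4=0 [inverted output], g5=1 → 1 — matches
  g3 stuck-at-1: g1=1, g2=0, g3=1 [stuck-at-1], g4=1, g5=0 → 0 — eliminated
Only g4 inverted output reproduces the observed 1.

g4 inverted output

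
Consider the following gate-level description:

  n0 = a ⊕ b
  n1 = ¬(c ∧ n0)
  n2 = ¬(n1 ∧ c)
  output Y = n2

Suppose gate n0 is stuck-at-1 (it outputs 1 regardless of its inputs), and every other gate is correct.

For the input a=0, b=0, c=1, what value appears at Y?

1

Propagate with n0 forced: n0=1 [stuck-at-1], n1=0, n2=1.
So Y = 1. (Without the fault it would be 0.)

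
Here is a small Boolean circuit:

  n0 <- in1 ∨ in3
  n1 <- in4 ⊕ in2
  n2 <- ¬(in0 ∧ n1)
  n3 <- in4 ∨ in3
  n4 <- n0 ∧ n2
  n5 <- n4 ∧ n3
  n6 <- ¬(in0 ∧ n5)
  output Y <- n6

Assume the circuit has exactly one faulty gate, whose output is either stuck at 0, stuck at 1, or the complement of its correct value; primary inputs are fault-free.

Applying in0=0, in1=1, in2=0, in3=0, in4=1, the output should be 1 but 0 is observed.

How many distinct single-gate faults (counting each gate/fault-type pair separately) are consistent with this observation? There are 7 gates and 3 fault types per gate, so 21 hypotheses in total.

2

Fault-free: n0=1, n1=1, n2=1, n3=1, n4=1, n5=1, n6=1 → 1. Observed 0.
  n0: none of the 3 fault types match ✗
  n1: none of the 3 fault types match ✗
  n2: none of the 3 fault types match ✗
  n3: none of the 3 fault types match ✗
  n4: none of the 3 fault types match ✗
  n5: none of the 3 fault types match ✗
  n6: stuck-at-0, inverted output ✓; others ✗
Consistent faults: {n6 stuck-at-0, n6 inverted output} — 2 in all.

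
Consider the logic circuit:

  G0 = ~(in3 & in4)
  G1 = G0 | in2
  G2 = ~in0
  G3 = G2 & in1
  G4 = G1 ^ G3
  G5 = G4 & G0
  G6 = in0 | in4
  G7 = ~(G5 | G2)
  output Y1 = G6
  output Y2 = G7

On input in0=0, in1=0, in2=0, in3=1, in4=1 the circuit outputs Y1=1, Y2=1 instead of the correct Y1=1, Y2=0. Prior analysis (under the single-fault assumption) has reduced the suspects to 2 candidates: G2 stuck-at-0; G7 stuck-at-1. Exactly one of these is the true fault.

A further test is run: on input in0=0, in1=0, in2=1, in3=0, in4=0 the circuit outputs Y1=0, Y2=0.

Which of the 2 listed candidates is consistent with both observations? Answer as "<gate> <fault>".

G2 stuck-at-0

Evaluate each candidate on input in0=0, in1=0, in2=1, in3=0, in4=0:
  G2 stuck-at-0: G0=1, G1=1, G2=0 [stuck-at-0], G3=0, G4=1, G5=1, G6=0, G7=0 → Y1=0, Y2=0 — matches
  G7 stuck-at-1: G0=1, G1=1, G2=1, G3=0, G4=1, G5=1, G6=0, G7=1 [stuck-at-1] → Y1=0, Y2=1 — eliminated
Only G2 stuck-at-0 reproduces the observed Y1=0, Y2=0.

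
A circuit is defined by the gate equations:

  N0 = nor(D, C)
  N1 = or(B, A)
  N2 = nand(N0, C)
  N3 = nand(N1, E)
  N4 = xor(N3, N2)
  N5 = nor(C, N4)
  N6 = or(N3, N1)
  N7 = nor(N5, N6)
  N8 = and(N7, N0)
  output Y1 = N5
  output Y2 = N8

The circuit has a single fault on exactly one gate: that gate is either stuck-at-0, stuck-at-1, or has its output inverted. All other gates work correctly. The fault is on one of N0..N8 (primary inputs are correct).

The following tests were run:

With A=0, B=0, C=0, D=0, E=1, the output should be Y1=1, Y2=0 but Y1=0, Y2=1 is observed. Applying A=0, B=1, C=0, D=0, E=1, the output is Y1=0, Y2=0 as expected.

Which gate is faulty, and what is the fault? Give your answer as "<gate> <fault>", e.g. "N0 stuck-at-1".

N3 stuck-at-0

Fault-free values for test 1 (A=0, B=0, C=0, D=0, E=1): N0=1, N1=0, N2=1, N3=1, N4=0, N5=1, N6=1, N7=0, N8=0, giving Y1=1, Y2=0. Observed Y1=0, Y2=1.
Test 1: faults giving observed Y1=0, Y2=1 are {N3 stuck-at-0, N3 inverted output}.
Test 2 (A=0, B=1, C=0, D=0, E=1): fault-free N0=1, N1=1, N2=1, N3=0, N4=1, N5=0, N6=1, N7=0, N8=0 → Y1=0, Y2=0; observed Y1=0, Y2=0. Eliminates N3 inverted output.
Only N3 stuck-at-0 is consistent with every test.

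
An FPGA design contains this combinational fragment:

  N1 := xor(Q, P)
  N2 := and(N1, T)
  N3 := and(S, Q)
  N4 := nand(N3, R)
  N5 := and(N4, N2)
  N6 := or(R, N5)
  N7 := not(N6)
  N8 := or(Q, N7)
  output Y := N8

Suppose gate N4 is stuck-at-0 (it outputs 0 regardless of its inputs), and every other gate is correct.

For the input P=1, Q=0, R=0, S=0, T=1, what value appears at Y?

1

Propagate with N4 forced: N1=1, N2=1, N3=0, N4=0 [stuck-at-0], N5=0, N6=0, N7=1, N8=1.
So Y = 1. (Without the fault it would be 0.)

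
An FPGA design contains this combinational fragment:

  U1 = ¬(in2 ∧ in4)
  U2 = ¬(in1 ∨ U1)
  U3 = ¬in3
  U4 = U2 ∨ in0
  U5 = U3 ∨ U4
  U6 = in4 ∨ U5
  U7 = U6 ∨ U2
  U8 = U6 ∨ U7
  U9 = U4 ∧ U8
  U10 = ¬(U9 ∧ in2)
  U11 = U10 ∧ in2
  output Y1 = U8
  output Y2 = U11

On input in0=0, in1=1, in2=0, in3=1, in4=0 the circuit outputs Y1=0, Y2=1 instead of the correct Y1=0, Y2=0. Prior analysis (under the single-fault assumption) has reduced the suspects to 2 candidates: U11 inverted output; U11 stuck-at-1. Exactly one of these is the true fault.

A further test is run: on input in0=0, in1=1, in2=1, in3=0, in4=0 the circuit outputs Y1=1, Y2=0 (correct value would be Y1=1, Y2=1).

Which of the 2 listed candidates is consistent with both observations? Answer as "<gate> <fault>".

Evaluate each candidate on input in0=0, in1=1, in2=1, in3=0, in4=0:
  U11 inverted output: U1=1, U2=0, U3=1, U4=0, U5=1, U6=1, U7=1, U8=1, U9=0, U10=1, U11=0 [inverted output] → Y1=1, Y2=0 — matches
  U11 stuck-at-1: U1=1, U2=0, U3=1, U4=0, U5=1, U6=1, U7=1, U8=1, U9=0, U10=1, U11=1 [stuck-at-1] → Y1=1, Y2=1 — eliminated
Only U11 inverted output reproduces the observed Y1=1, Y2=0.

U11 inverted output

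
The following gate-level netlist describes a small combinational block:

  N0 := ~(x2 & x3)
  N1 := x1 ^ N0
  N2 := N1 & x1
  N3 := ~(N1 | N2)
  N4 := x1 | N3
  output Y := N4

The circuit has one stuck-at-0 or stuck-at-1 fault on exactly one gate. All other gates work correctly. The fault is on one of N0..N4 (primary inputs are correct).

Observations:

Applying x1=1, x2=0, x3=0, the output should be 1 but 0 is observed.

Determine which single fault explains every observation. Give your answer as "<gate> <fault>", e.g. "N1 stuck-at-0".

Fault-free values for test 1 (x1=1, x2=0, x3=0): N0=1, N1=0, N2=0, N3=1, N4=1, giving Y=1. Observed 0.
Test 1: faults giving observed 0 are {N4 stuck-at-0}.
Only N4 stuck-at-0 is consistent with every test.

N4 stuck-at-0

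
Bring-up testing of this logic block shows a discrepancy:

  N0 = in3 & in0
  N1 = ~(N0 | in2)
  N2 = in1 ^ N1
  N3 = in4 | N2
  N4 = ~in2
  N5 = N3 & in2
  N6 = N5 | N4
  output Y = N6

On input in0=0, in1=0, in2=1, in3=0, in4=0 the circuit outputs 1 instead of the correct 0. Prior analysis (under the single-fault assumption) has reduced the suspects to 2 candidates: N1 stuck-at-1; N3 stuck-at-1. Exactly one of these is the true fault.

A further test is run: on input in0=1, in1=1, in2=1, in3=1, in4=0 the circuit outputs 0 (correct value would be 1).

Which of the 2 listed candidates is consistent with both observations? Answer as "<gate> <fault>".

N1 stuck-at-1

Evaluate each candidate on input in0=1, in1=1, in2=1, in3=1, in4=0:
  N1 stuck-at-1: N0=1, N1=1 [stuck-at-1], N2=0, N3=0, N4=0, N5=0, N6=0 → 0 — matches
  N3 stuck-at-1: N0=1, N1=0, N2=1, N3=1 [stuck-at-1], N4=0, N5=1, N6=1 → 1 — eliminated
Only N1 stuck-at-1 reproduces the observed 0.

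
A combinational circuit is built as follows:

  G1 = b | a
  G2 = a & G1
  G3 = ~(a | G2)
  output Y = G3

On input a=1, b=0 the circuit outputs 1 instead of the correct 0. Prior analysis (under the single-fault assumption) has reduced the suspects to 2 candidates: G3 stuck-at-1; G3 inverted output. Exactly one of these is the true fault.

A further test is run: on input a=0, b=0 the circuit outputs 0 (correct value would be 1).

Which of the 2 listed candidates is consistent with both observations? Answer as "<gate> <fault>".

G3 inverted output

Evaluate each candidate on input a=0, b=0:
  G3 stuck-at-1: G1=0, G2=0, G3=1 [stuck-at-1] → 1 — eliminated
  G3 inverted output: G1=0, G2=0, G3=0 [inverted output] → 0 — matches
Only G3 inverted output reproduces the observed 0.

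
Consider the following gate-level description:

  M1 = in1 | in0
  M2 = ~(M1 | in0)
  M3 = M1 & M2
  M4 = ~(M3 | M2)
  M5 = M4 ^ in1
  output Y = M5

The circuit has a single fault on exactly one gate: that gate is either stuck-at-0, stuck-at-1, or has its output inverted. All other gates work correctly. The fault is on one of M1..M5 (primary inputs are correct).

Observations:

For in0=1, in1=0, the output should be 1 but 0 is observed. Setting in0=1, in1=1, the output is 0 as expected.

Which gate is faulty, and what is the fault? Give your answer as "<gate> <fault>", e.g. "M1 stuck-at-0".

M5 stuck-at-0

Fault-free values for test 1 (in0=1, in1=0): M1=1, M2=0, M3=0, M4=1, M5=1, giving Y=1. Observed 0.
Test 1: faults giving observed 0 are {M2 stuck-at-1, M2 inverted output, M3 stuck-at-1, M3 inverted output, M4 stuck-at-0, M4 inverted output, M5 stuck-at-0, M5 inverted output}.
Test 2 (in0=1, in1=1): fault-free M1=1, M2=0, M3=0, M4=1, M5=0 → 0; observed 0. Eliminates M2 stuck-at-1, M2 inverted output, M3 stuck-at-1, M3 inverted output, M4 stuck-at-0, M4 inverted output, M5 inverted output.
Only M5 stuck-at-0 is consistent with every test.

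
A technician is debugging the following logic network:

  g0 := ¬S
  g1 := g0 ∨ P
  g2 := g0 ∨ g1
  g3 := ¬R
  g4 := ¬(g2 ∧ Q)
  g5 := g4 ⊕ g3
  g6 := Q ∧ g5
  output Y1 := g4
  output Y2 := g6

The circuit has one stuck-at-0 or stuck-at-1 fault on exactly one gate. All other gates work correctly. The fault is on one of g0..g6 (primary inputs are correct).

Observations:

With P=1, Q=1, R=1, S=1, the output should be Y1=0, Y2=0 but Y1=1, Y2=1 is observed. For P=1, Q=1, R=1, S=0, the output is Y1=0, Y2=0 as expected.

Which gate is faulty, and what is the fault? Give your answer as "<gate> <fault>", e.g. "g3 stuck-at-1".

Fault-free values for test 1 (P=1, Q=1, R=1, S=1): g0=0, g1=1, g2=1, g3=0, g4=0, g5=0, g6=0, giving Y1=0, Y2=0. Observed Y1=1, Y2=1.
Test 1: faults giving observed Y1=1, Y2=1 are {g1 stuck-at-0, g2 stuck-at-0, g4 stuck-at-1}.
Test 2 (P=1, Q=1, R=1, S=0): fault-free g0=1, g1=1, g2=1, g3=0, g4=0, g5=0, g6=0 → Y1=0, Y2=0; observed Y1=0, Y2=0. Eliminates g2 stuck-at-0, g4 stuck-at-1.
Only g1 stuck-at-0 is consistent with every test.

g1 stuck-at-0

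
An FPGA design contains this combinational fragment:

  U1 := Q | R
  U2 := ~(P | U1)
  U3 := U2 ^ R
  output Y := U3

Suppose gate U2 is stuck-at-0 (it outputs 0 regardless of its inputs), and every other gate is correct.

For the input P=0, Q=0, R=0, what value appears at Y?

0

Propagate with U2 forced: U1=0, U2=0 [stuck-at-0], U3=0.
So Y = 0. (Without the fault it would be 1.)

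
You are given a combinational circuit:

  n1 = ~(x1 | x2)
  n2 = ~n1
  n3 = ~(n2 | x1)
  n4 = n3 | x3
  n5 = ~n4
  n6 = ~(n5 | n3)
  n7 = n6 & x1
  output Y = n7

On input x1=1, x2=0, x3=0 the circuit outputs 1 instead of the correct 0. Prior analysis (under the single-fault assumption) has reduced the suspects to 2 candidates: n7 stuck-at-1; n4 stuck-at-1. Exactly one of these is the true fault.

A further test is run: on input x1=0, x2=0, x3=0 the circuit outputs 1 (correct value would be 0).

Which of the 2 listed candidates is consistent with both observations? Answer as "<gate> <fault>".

Evaluate each candidate on input x1=0, x2=0, x3=0:
  n7 stuck-at-1: n1=1, n2=0, n3=1, n4=1, n5=0, n6=0, n7=1 [stuck-at-1] → 1 — matches
  n4 stuck-at-1: n1=1, n2=0, n3=1, n4=1 [stuck-at-1], n5=0, n6=0, n7=0 → 0 — eliminated
Only n7 stuck-at-1 reproduces the observed 1.

n7 stuck-at-1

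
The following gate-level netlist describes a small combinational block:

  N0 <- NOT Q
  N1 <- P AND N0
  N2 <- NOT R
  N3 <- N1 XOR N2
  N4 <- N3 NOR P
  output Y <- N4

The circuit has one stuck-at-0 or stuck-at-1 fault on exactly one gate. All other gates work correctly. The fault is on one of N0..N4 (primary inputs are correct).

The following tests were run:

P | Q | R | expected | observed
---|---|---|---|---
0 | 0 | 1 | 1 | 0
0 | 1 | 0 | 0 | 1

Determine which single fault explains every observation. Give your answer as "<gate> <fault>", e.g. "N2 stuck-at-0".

Fault-free values for test 1 (P=0, Q=0, R=1): N0=1, N1=0, N2=0, N3=0, N4=1, giving Y=1. Observed 0.
Test 1: faults giving observed 0 are {N1 stuck-at-1, N2 stuck-at-1, N3 stuck-at-1, N4 stuck-at-0}.
Test 2 (P=0, Q=1, R=0): fault-free N0=0, N1=0, N2=1, N3=1, N4=0 → 0; observed 1. Eliminates N2 stuck-at-1, N3 stuck-at-1, N4 stuck-at-0.
Only N1 stuck-at-1 is consistent with every test.

N1 stuck-at-1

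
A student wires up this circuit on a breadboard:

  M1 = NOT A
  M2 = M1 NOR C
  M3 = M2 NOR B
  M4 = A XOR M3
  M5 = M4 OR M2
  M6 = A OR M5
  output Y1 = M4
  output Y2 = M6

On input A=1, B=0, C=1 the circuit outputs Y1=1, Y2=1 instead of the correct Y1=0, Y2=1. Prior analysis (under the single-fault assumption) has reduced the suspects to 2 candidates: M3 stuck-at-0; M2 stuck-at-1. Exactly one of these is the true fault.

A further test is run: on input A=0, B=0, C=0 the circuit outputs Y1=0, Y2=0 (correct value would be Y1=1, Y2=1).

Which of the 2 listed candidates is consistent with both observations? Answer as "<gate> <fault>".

M3 stuck-at-0

Evaluate each candidate on input A=0, B=0, C=0:
  M3 stuck-at-0: M1=1, M2=0, M3=0 [stuck-at-0], M4=0, M5=0, M6=0 → Y1=0, Y2=0 — matches
  M2 stuck-at-1: M1=1, M2=1 [stuck-at-1], M3=0, M4=0, M5=1, M6=1 → Y1=0, Y2=1 — eliminated
Only M3 stuck-at-0 reproduces the observed Y1=0, Y2=0.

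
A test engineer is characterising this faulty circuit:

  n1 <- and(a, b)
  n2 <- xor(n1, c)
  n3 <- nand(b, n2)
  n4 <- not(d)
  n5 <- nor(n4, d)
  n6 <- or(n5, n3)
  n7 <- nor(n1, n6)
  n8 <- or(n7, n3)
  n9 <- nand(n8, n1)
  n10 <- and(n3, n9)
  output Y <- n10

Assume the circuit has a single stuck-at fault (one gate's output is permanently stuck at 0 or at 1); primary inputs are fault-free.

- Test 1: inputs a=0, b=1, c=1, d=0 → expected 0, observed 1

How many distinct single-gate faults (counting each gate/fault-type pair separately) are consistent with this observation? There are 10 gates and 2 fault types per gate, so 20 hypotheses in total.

3

Fault-free: n1=0, n2=1, n3=0, n4=1, n5=0, n6=0, n7=1, n8=1, n9=1, n10=0 → 0. Observed 1.
  n1: none of the 2 fault types match ✗
  n2: stuck-at-0 ✓; others ✗
  n3: stuck-at-1 ✓; others ✗
  n4: none of the 2 fault types match ✗
  n5: none of the 2 fault types match ✗
  n6: none of the 2 fault types match ✗
  n7: none of the 2 fault types match ✗
  n8: none of the 2 fault types match ✗
  n9: none of the 2 fault types match ✗
  n10: stuck-at-1 ✓; others ✗
Consistent faults: {n2 stuck-at-0, n3 stuck-at-1, n10 stuck-at-1} — 3 in all.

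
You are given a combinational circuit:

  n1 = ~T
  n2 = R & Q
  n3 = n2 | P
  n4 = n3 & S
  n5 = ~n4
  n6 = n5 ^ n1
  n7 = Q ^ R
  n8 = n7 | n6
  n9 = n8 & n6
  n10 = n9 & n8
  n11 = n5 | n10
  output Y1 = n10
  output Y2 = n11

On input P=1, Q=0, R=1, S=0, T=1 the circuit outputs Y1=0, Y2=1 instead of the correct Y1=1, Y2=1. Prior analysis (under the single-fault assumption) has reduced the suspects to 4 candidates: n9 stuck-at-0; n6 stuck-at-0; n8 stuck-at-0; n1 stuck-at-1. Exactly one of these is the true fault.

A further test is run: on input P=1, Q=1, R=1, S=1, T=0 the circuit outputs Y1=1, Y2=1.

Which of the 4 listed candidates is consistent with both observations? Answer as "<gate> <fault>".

Evaluate each candidate on input P=1, Q=1, R=1, S=1, T=0:
  n9 stuck-at-0: n1=1, n2=1, n3=1, n4=1, n5=0, n6=1, n7=0, n8=1, n9=0 [stuck-at-0], n10=0, n11=0 → Y1=0, Y2=0 — eliminated
  n6 stuck-at-0: n1=1, n2=1, n3=1, n4=1, n5=0, n6=0 [stuck-at-0], n7=0, n8=0, n9=0, n10=0, n11=0 → Y1=0, Y2=0 — eliminated
  n8 stuck-at-0: n1=1, n2=1, n3=1, n4=1, n5=0, n6=1, n7=0, n8=0 [stuck-at-0], n9=0, n10=0, n11=0 → Y1=0, Y2=0 — eliminated
  n1 stuck-at-1: n1=1 [stuck-at-1], n2=1, n3=1, n4=1, n5=0, n6=1, n7=0, n8=1, n9=1, n10=1, n11=1 → Y1=1, Y2=1 — matches
Only n1 stuck-at-1 reproduces the observed Y1=1, Y2=1.

n1 stuck-at-1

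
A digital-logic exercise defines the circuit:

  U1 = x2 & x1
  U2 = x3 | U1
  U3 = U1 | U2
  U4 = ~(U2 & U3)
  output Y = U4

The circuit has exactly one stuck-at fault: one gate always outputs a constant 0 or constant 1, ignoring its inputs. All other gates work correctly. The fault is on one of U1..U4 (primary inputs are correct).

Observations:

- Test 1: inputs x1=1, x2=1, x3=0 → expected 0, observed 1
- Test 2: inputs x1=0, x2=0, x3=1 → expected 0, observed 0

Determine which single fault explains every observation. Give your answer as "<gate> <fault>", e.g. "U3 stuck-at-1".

U1 stuck-at-0

Fault-free values for test 1 (x1=1, x2=1, x3=0): U1=1, U2=1, U3=1, U4=0, giving Y=0. Observed 1.
Test 1: faults giving observed 1 are {U1 stuck-at-0, U2 stuck-at-0, U3 stuck-at-0, U4 stuck-at-1}.
Test 2 (x1=0, x2=0, x3=1): fault-free U1=0, U2=1, U3=1, U4=0 → 0; observed 0. Eliminates U2 stuck-at-0, U3 stuck-at-0, U4 stuck-at-1.
Only U1 stuck-at-0 is consistent with every test.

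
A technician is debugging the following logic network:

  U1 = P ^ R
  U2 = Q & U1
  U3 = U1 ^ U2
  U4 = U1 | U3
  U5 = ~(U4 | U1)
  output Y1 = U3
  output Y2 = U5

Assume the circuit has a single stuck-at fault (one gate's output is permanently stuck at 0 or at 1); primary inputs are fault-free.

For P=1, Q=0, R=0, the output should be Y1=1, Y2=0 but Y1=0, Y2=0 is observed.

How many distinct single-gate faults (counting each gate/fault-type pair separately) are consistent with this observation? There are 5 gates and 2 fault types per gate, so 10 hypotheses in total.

2

Fault-free: U1=1, U2=0, U3=1, U4=1, U5=0 → Y1=1, Y2=0. Observed Y1=0, Y2=0.
  U1 stuck-at-0: output Y1=0, Y2=1 ✗
  U1 stuck-at-1: output Y1=1, Y2=0 ✗
  U2 stuck-at-0: output Y1=1, Y2=0 ✗
  U2 stuck-at-1: output Y1=0, Y2=0 ✓
  U3 stuck-at-0: output Y1=0, Y2=0 ✓
  U3 stuck-at-1: output Y1=1, Y2=0 ✗
  U4 stuck-at-0: output Y1=1, Y2=0 ✗
  U4 stuck-at-1: output Y1=1, Y2=0 ✗
  U5 stuck-at-0: output Y1=1, Y2=0 ✗
  U5 stuck-at-1: output Y1=1, Y2=1 ✗
Consistent faults: {U2 stuck-at-1, U3 stuck-at-0} — 2 in all.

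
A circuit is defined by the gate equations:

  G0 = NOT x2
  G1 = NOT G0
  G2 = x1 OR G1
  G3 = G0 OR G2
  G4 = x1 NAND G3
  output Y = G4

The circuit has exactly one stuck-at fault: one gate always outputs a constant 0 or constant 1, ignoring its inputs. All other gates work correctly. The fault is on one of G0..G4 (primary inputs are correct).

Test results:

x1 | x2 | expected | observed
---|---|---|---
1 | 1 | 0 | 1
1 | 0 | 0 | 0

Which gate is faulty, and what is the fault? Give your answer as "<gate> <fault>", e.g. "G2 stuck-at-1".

G2 stuck-at-0

Fault-free values for test 1 (x1=1, x2=1): G0=0, G1=1, G2=1, G3=1, G4=0, giving Y=0. Observed 1.
Test 1: faults giving observed 1 are {G2 stuck-at-0, G3 stuck-at-0, G4 stuck-at-1}.
Test 2 (x1=1, x2=0): fault-free G0=1, G1=0, G2=1, G3=1, G4=0 → 0; observed 0. Eliminates G3 stuck-at-0, G4 stuck-at-1.
Only G2 stuck-at-0 is consistent with every test.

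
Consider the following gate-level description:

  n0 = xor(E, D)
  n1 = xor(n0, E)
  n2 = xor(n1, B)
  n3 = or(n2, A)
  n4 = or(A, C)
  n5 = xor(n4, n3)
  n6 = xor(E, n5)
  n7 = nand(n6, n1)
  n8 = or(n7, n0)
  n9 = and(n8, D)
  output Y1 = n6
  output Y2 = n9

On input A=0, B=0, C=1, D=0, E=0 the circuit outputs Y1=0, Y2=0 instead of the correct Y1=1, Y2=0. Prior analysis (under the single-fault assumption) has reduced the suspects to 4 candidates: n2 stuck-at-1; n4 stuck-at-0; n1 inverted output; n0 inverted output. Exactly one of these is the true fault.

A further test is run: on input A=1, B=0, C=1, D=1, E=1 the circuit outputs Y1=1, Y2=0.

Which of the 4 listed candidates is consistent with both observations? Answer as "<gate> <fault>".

n2 stuck-at-1

Evaluate each candidate on input A=1, B=0, C=1, D=1, E=1:
  n2 stuck-at-1: n0=0, n1=1, n2=1 [stuck-at-1], n3=1, n4=1, n5=0, n6=1, n7=0, n8=0, n9=0 → Y1=1, Y2=0 — matches
  n4 stuck-at-0: n0=0, n1=1, n2=1, n3=1, n4=0 [stuck-at-0], n5=1, n6=0, n7=1, n8=1, n9=1 → Y1=0, Y2=1 — eliminated
  n1 inverted output: n0=0, n1=0 [inverted output], n2=0, n3=1, n4=1, n5=0, n6=1, n7=1, n8=1, n9=1 → Y1=1, Y2=1 — eliminated
  n0 inverted output: n0=1 [inverted output], n1=0, n2=0, n3=1, n4=1, n5=0, n6=1, n7=1, n8=1, n9=1 → Y1=1, Y2=1 — eliminated
Only n2 stuck-at-1 reproduces the observed Y1=1, Y2=0.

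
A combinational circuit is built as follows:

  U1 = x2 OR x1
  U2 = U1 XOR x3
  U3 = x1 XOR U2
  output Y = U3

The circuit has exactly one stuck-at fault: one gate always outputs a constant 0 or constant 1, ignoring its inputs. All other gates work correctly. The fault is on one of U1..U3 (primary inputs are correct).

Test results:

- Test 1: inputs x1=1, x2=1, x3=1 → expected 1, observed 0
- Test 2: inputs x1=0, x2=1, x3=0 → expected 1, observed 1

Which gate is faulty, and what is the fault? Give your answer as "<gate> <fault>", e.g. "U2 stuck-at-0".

U2 stuck-at-1

Fault-free values for test 1 (x1=1, x2=1, x3=1): U1=1, U2=0, U3=1, giving Y=1. Observed 0.
Test 1: faults giving observed 0 are {U1 stuck-at-0, U2 stuck-at-1, U3 stuck-at-0}.
Test 2 (x1=0, x2=1, x3=0): fault-free U1=1, U2=1, U3=1 → 1; observed 1. Eliminates U1 stuck-at-0, U3 stuck-at-0.
Only U2 stuck-at-1 is consistent with every test.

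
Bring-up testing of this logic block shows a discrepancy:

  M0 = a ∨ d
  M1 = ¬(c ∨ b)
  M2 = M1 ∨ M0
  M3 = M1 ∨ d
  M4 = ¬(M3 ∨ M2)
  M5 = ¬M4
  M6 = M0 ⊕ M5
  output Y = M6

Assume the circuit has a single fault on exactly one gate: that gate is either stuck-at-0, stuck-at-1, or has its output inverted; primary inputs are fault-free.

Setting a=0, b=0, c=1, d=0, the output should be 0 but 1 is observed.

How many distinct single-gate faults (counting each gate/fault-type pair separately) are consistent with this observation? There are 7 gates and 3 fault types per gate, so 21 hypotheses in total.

12

Fault-free: M0=0, M1=0, M2=0, M3=0, M4=1, M5=0, M6=0 → 0. Observed 1.
  M0: none of the 3 fault types match ✗
  M1: stuck-at-1, inverted output ✓; others ✗
  M2: stuck-at-1, inverted output ✓; others ✗
  M3: stuck-at-1, inverted output ✓; others ✗
  M4: stuck-at-0, inverted output ✓; others ✗
  M5: stuck-at-1, inverted output ✓; others ✗
  M6: stuck-at-1, inverted output ✓; others ✗
Consistent faults: {M1 stuck-at-1, M1 inverted output, M2 stuck-at-1, M2 inverted output, M3 stuck-at-1, M3 inverted output, M4 stuck-at-0, M4 inverted output, M5 stuck-at-1, M5 inverted output, M6 stuck-at-1, M6 inverted output} — 12 in all.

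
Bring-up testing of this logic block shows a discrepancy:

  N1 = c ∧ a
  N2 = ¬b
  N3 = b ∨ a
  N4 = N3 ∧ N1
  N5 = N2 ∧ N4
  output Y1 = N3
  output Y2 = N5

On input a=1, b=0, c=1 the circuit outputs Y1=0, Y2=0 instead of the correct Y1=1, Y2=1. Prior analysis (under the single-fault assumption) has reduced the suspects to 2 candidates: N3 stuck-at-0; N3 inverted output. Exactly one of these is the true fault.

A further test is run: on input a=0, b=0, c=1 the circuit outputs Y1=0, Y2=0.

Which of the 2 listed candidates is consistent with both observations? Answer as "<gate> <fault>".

N3 stuck-at-0

Evaluate each candidate on input a=0, b=0, c=1:
  N3 stuck-at-0: N1=0, N2=1, N3=0 [stuck-at-0], N4=0, N5=0 → Y1=0, Y2=0 — matches
  N3 inverted output: N1=0, N2=1, N3=1 [inverted output], N4=0, N5=0 → Y1=1, Y2=0 — eliminated
Only N3 stuck-at-0 reproduces the observed Y1=0, Y2=0.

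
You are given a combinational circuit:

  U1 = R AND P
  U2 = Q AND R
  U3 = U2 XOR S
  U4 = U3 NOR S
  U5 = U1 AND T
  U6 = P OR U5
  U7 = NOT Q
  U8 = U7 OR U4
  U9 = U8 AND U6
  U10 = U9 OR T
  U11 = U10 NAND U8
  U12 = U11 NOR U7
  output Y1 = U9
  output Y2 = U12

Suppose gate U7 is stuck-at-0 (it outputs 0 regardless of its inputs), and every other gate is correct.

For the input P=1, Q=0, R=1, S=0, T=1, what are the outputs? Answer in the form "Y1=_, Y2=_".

Propagate with U7 forced: U1=1, U2=0, U3=0, U4=1, U5=1, U6=1, U7=0 [stuck-at-0], U8=1, U9=1, U10=1, U11=0, U12=1.
So the outputs are Y1=1, Y2=1. (Without the fault they would be Y1=1, Y2=0.)

Y1=1, Y2=1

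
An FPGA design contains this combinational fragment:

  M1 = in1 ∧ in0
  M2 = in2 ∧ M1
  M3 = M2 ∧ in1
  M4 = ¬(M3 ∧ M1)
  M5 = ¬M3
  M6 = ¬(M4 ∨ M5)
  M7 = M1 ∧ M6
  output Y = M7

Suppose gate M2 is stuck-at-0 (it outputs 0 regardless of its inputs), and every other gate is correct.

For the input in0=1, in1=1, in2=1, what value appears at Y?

Propagate with M2 forced: M1=1, M2=0 [stuck-at-0], M3=0, M4=1, M5=1, M6=0, M7=0.
So Y = 0. (Without the fault it would be 1.)

0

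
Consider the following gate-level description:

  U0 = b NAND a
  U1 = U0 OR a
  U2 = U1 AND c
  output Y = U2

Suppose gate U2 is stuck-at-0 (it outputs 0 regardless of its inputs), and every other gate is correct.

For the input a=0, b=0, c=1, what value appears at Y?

0

Propagate with U2 forced: U0=1, U1=1, U2=0 [stuck-at-0].
So Y = 0. (Without the fault it would be 1.)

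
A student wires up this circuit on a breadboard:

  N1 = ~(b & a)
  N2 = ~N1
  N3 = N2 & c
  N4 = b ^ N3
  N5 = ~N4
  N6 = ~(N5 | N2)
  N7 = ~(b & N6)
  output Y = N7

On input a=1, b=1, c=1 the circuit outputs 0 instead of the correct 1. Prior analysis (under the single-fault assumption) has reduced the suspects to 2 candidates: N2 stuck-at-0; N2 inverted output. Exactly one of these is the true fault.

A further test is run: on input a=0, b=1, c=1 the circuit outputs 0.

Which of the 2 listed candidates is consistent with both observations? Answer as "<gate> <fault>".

N2 stuck-at-0

Evaluate each candidate on input a=0, b=1, c=1:
  N2 stuck-at-0: N1=1, N2=0 [stuck-at-0], N3=0, N4=1, N5=0, N6=1, N7=0 → 0 — matches
  N2 inverted output: N1=1, N2=1 [inverted output], N3=1, N4=0, N5=1, N6=0, N7=1 → 1 — eliminated
Only N2 stuck-at-0 reproduces the observed 0.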